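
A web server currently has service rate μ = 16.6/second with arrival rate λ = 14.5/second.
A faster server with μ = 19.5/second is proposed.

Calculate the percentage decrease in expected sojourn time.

System 1: ρ₁ = 14.5/16.6 = 0.8735, W₁ = 1/(16.6-14.5) = 0.4762
System 2: ρ₂ = 14.5/19.5 = 0.7436, W₂ = 1/(19.5-14.5) = 0.2000
Improvement: (W₁-W₂)/W₁ = (0.4762-0.2000)/0.4762 = 58.00%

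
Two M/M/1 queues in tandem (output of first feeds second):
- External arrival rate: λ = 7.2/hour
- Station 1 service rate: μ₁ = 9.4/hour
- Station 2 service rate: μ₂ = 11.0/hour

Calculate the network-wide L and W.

By Jackson's theorem, each station behaves as independent M/M/1.
Station 1: ρ₁ = 7.2/9.4 = 0.7660, L₁ = ρ₁/(1-ρ₁) = λ/(μ₁-λ) = 7.2/2.20 = 3.27273
Station 2: ρ₂ = 7.2/11.0 = 0.6545, L₂ = ρ₂/(1-ρ₂) = λ/(μ₂-λ) = 7.2/3.80 = 1.89474
Total: L = L₁ + L₂ = 3.27273 + 1.89474 = 5.1675
W = L/λ = 5.1675/7.2 = 0.7177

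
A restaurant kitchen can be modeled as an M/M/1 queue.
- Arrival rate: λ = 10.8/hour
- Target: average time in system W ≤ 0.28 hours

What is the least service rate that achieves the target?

For M/M/1: W = 1/(μ-λ)
Need W ≤ 0.28, so 1/(μ-λ) ≤ 0.28
μ - λ ≥ 1/0.28 = 3.5714
μ ≥ 10.8 + 3.5714 = 14.3714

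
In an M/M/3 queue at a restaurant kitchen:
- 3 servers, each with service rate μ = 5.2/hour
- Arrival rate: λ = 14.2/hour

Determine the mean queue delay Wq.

Traffic intensity: ρ = λ/(cμ) = 14.2/(3×5.2) = 0.9103
Since ρ = 0.9103 < 1, system is stable.
Offered load a = λ/μ = cρ = 14.2/5.2 = 2.7308
P₀ = [ Σₙ₌₀^2 aⁿ/n! + a^3/(3!(1-ρ)) ]⁻¹
Σ = a^0/0! + a^1/1! + a^2/2! = 1.00000 + 2.73077 + 3.72855 = 7.4593
a^3/(3!(1-ρ)) = 20.36362/(6 × 0.08974359) = 37.8182
P₀ = 1/(7.4593 + 37.8182) = 0.02209
Lq = P₀·a^3·ρ / (3!(1-ρ)²) = 0.022086 × 20.3636 × 0.91026 / (6 × 0.0080539) = 8.4719
Wq = Lq/λ = 8.4719/14.2 = 0.5966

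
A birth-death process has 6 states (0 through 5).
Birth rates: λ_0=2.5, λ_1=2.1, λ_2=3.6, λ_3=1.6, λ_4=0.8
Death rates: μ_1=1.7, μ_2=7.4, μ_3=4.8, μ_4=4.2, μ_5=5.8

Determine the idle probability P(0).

Ratios P(n)/P(0) = (λ₀···λₙ₋₁)/(μ₁···μₙ):
P(1)/P(0) = (2.5)/(1.7) = 1.4706
P(2)/P(0) = (2.5×2.1)/(1.7×7.4) = 0.41733
P(3)/P(0) = (2.5×2.1×3.6)/(1.7×7.4×4.8) = 0.31300
P(4)/P(0) = (2.5×2.1×3.6×1.6)/(1.7×7.4×4.8×4.2) = 0.11924
P(5)/P(0) = (2.5×2.1×3.6×1.6×0.8)/(1.7×7.4×4.8×4.2×5.8) = 0.016446

Normalization: ∑ P(n) = 1
P(0) × (1.0000 + 1.4706 + 0.41733 + 0.31300 + 0.11924 + 0.016446) = 1
P(0) × 3.3366 = 1
P(0) = 1/3.3366 = 0.2997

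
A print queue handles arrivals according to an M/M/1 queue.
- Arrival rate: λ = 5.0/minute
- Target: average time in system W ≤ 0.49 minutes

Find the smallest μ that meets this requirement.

For M/M/1: W = 1/(μ-λ)
Need W ≤ 0.49, so 1/(μ-λ) ≤ 0.49
μ - λ ≥ 1/0.49 = 2.0408
μ ≥ 5.0 + 2.0408 = 7.0408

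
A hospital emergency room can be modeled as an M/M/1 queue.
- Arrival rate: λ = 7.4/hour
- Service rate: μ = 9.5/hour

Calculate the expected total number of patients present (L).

ρ = λ/μ = 7.4/9.5 = 0.7789
For M/M/1: L = λ/(μ-λ)
L = 7.4/(9.5-7.4) = 7.4/2.10
L = 3.5238 patients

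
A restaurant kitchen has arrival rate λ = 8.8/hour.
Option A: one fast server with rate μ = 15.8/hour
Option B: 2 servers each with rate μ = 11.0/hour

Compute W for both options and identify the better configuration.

Option A: single server μ = 15.8 (M/M/1)
  ρ_A = 8.8/15.8 = 0.5570
  W_A = 1/(μ-λ) = 1/(15.8-8.8) = 1/7.00 = 0.1429

Option B: 2 servers μ = 11.0 (M/M/2)
  ρ_B = λ/(cμ) = 8.8/(2×11.0) = 0.4000
  Offered load a = λ/μ = cρ = 8.8/11.0 = 0.8000
  P₀ = [ Σₙ₌₀^1 aⁿ/n! + a^2/(2!(1-ρ)) ]⁻¹
  Σ = a^0/0! + a^1/1! = 1.0000 + 0.8000 = 1.8000
  a^2/(2!(1-ρ)) = 0.6400/(2 × 0.6000) = 0.5333
  P₀ = 1/(1.8000 + 0.5333) = 0.4286
  Lq = P₀·a^2·ρ / (2!(1-ρ)²) = 0.4286 × 0.6400 × 0.4000 / (2 × 0.3600) = 0.1524
  Wq_B = Lq/λ = 0.1524/8.8 = 0.01732
  W_B = Wq_B + 1/μ = 0.01732 + 0.09091 = 0.1082

Since W_B = 0.1082 < W_A = 0.1429, Option B (multiple servers) has the shorter time in system.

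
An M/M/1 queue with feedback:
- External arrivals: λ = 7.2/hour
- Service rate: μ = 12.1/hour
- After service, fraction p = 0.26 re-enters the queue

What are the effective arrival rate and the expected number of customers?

Effective arrival rate: λ_eff = λ/(1-p) = 7.2/(1-0.26) = 7.2/0.74 = 9.7297
ρ = λ_eff/μ = 9.7297/12.1 = 0.80411
L = ρ/(1-ρ) = 0.80411/(1-0.80411) = 4.1049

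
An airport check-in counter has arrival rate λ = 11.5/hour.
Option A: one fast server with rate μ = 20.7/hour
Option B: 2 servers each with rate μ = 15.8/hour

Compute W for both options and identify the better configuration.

Option A: single server μ = 20.7 (M/M/1)
  ρ_A = 11.5/20.7 = 0.5556
  W_A = 1/(μ-λ) = 1/(20.7-11.5) = 1/9.20 = 0.1087

Option B: 2 servers μ = 15.8 (M/M/2)
  ρ_B = λ/(cμ) = 11.5/(2×15.8) = 0.3639
  Offered load a = λ/μ = cρ = 11.5/15.8 = 0.7278
  P₀ = [ Σₙ₌₀^1 aⁿ/n! + a^2/(2!(1-ρ)) ]⁻¹
  Σ = a^0/0! + a^1/1! = 1.0000 + 0.7278 = 1.7278
  a^2/(2!(1-ρ)) = 0.5298/(2 × 0.6361) = 0.4164
  P₀ = 1/(1.7278 + 0.4164) = 0.4664
  Lq = P₀·a^2·ρ / (2!(1-ρ)²) = 0.4664 × 0.5298 × 0.3639 / (2 × 0.4046) = 0.1111
  Wq_B = Lq/λ = 0.11111/11.5 = 0.009662
  W_B = Wq_B + 1/μ = 0.009662 + 0.06329 = 0.07295

Since W_B = 0.07295 < W_A = 0.1087, Option B (multiple servers) has the shorter time in system.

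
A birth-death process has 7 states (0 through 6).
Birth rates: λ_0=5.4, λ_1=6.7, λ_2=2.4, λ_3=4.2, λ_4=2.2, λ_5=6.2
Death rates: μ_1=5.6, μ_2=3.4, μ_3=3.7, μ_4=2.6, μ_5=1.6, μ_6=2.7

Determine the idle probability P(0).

Ratios P(n)/P(0) = (λ₀···λₙ₋₁)/(μ₁···μₙ):
P(1)/P(0) = (5.4)/(5.6) = 0.9643
P(2)/P(0) = (5.4×6.7)/(5.6×3.4) = 1.9002
P(3)/P(0) = (5.4×6.7×2.4)/(5.6×3.4×3.7) = 1.2326
P(4)/P(0) = (5.4×6.7×2.4×4.2)/(5.6×3.4×3.7×2.6) = 1.9911
P(5)/P(0) = (5.4×6.7×2.4×4.2×2.2)/(5.6×3.4×3.7×2.6×1.6) = 2.7377
P(6)/P(0) = (5.4×6.7×2.4×4.2×2.2×6.2)/(5.6×3.4×3.7×2.6×1.6×2.7) = 6.2866

Normalization: ∑ P(n) = 1
P(0) × (1.0000 + 0.9643 + 1.9002 + 1.2326 + 1.9911 + 2.7377 + 6.2866) = 1
P(0) × 16.1125 = 1
P(0) = 1/16.1125 = 0.06206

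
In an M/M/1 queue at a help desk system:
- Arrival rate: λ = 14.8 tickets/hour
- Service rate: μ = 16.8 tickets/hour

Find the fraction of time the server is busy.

Server utilization: ρ = λ/μ
ρ = 14.8/16.8 = 0.8810
The server is busy 88.10% of the time.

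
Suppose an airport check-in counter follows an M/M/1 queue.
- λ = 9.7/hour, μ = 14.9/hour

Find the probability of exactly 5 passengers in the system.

ρ = λ/μ = 9.7/14.9 = 0.6510
P(n) = (1-ρ)ρⁿ
P(5) = (1-0.6510) × 0.6510^5
P(5) = 0.34900 × 0.11692
P(5) = 0.04081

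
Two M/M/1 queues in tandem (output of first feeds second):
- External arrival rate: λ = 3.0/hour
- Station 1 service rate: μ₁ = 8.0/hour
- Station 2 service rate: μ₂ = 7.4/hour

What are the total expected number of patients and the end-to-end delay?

By Jackson's theorem, each station behaves as independent M/M/1.
Station 1: ρ₁ = 3.0/8.0 = 0.3750, L₁ = ρ₁/(1-ρ₁) = λ/(μ₁-λ) = 3.0/5.00 = 0.6000
Station 2: ρ₂ = 3.0/7.4 = 0.4054, L₂ = ρ₂/(1-ρ₂) = λ/(μ₂-λ) = 3.0/4.40 = 0.6818
Total: L = L₁ + L₂ = 0.6000 + 0.6818 = 1.2818
W = L/λ = 1.2818/3.0 = 0.4273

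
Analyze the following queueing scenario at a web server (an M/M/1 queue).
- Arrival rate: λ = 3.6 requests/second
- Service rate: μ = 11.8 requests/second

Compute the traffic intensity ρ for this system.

Server utilization: ρ = λ/μ
ρ = 3.6/11.8 = 0.3051
The server is busy 30.51% of the time.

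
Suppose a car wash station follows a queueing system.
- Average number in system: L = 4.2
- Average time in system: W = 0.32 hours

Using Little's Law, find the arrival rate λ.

Little's Law: L = λW, so λ = L/W
λ = 4.2/0.32 = 13.1250 cars/hour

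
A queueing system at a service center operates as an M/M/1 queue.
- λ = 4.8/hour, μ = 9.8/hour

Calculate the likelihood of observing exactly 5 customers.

ρ = λ/μ = 4.8/9.8 = 0.4898
P(n) = (1-ρ)ρⁿ
P(5) = (1-0.4898) × 0.4898^5
P(5) = 0.5102 × 0.02819
P(5) = 0.01438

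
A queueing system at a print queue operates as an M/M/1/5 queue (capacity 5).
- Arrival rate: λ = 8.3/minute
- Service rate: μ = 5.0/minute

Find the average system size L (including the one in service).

ρ = λ/μ = 8.3/5.0 = 1.6600
P₀ = (1-ρ)/(1-ρ^(K+1)) = (1-1.6600)/(1-1.6600^6) = -0.6600/-19.9242 = 0.03313
P_K = P₀×ρ^K = 0.033126 × 1.6600^5 = 0.033126 × 12.6049 = 0.4175
L = ρ[1 - (K+1)ρ^K + Kρ^(K+1)] / [(1-ρ)(1-ρ^(K+1))]
L = 1.6600 × (1 - 6×12.6049 + 5×20.9242) / ((1 - 1.6600) × (1 - 20.9242)) = 3.7860 jobs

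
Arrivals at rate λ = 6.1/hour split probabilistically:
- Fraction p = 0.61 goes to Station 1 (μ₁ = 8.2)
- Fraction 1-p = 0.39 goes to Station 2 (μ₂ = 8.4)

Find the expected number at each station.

Effective rates: λ₁ = 6.1×0.61 = 3.721, λ₂ = 6.1×0.39 = 2.379
Station 1: ρ₁ = 3.721/8.2 = 0.4538, L₁ = ρ₁/(1-ρ₁) = 0.4538/(1-0.4538) = 0.8308
Station 2: ρ₂ = 2.379/8.4 = 0.2832, L₂ = ρ₂/(1-ρ₂) = 0.2832/(1-0.2832) = 0.3951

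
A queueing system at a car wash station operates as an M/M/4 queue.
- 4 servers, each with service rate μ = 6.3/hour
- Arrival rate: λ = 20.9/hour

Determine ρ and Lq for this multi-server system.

Traffic intensity: ρ = λ/(cμ) = 20.9/(4×6.3) = 0.8294
Since ρ = 0.8294 < 1, system is stable.
Offered load a = λ/μ = cρ = 20.9/6.3 = 3.3175
P₀ = [ Σₙ₌₀^3 aⁿ/n! + a^4/(4!(1-ρ)) ]⁻¹
Σ = a^0/0! + a^1/1! + a^2/2! + a^3/3! = 1.00000 + 3.31746 + 5.50277 + 6.08508 = 15.9053
a^4/(4!(1-ρ)) = 121.1220/(24 × 0.170635) = 29.5763
P₀ = 1/(15.9053 + 29.5763) = 0.02199
Lq = P₀·a^4·ρ / (4!(1-ρ)²) = 0.0219869 × 121.1220 × 0.829365 / (24 × 0.0291163) = 3.1607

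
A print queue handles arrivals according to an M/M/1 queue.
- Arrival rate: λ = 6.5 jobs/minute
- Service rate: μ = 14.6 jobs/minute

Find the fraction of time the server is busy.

Server utilization: ρ = λ/μ
ρ = 6.5/14.6 = 0.4452
The server is busy 44.52% of the time.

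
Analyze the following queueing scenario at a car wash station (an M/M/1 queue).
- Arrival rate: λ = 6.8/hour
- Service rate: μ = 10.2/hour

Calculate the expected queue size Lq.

ρ = λ/μ = 6.8/10.2 = 0.6667
For M/M/1: Lq = λ²/(μ(μ-λ))
Lq = 46.24/(10.2 × 3.40)
Lq = 1.3333 cars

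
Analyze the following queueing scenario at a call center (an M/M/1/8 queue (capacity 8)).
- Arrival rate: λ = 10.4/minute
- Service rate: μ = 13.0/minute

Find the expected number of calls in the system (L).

ρ = λ/μ = 10.4/13.0 = 0.8000
P₀ = (1-ρ)/(1-ρ^(K+1)) = (1-0.8000)/(1-0.8000^9) = 0.2000/0.8658 = 0.2310
P_K = P₀×ρ^K = 0.2310 × 0.8000^8 = 0.2310 × 0.1678 = 0.03876
L = ρ[1 - (K+1)ρ^K + Kρ^(K+1)] / [(1-ρ)(1-ρ^(K+1))]
L = 0.8000 × (1 - 9×0.167772 + 8×0.134218) / ((1 - 0.8000) × (1 - 0.134218)) = 2.6048 calls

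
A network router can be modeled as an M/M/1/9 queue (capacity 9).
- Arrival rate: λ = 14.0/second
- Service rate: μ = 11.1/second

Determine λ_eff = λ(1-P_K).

ρ = λ/μ = 14.0/11.1 = 1.26126
P₀ = (1-ρ)/(1-ρ^(K+1)) = (1-1.26126)/(1-1.26126^10) = -0.2613/-9.1870 = 0.02844
P_K = P₀×ρ^K = 0.02844 × 1.26126^9 = 0.02844 × 8.0768 = 0.2297
λ_eff = λ(1-P_K) = 14.0 × (1 - 0.22969) = 14.0 × 0.77031 = 10.7843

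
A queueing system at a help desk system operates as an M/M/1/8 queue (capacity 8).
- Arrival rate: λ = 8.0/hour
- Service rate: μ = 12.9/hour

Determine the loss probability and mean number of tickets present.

ρ = λ/μ = 8.0/12.9 = 0.620155
P₀ = (1-ρ)/(1-ρ^(K+1)) = (1-0.620155)/(1-0.620155^9) = 0.37984/0.98643 = 0.3851
P_K = P₀×ρ^K = 0.385069 × 0.620155^8 = 0.385069 × 0.0218777 = 0.008424
Blocking probability P_8 = 0.008424 (0.84%)
L = ρ[1 - (K+1)ρ^K + Kρ^(K+1)] / [(1-ρ)(1-ρ^(K+1))]
L = 0.620155 × (1 - 9×0.02188 + 8×0.01357) / ((1 - 0.620155) × (1 - 0.01357)) = 1.5089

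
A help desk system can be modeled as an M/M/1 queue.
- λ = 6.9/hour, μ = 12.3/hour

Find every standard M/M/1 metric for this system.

Step 1: ρ = λ/μ = 6.9/12.3 = 0.5610
Step 2: L = λ/(μ-λ) = 6.9/5.40 = 1.2778
Step 3: Lq = λ²/(μ(μ-λ)) = 47.61/(12.3×5.40) = 0.7168
Step 4: W = 1/(μ-λ) = 1/5.40 = 0.18519
Step 5: Wq = λ/(μ(μ-λ)) = 6.9/(12.3×5.40) = 0.1039
Step 6: P(0) = 1-ρ = 0.4390
Verify: L = λW = 6.9×0.18519 = 1.2778 ✔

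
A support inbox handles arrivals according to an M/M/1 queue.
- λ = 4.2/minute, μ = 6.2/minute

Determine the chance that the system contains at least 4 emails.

ρ = λ/μ = 4.2/6.2 = 0.6774
P(N ≥ n) = ρⁿ
P(N ≥ 4) = 0.6774^4
P(N ≥ 4) = 0.2106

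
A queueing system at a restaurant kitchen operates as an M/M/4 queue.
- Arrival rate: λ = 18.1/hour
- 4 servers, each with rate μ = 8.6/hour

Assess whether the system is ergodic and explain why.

Stability requires ρ = λ/(cμ) < 1
ρ = 18.1/(4 × 8.6) = 18.1/34.40 = 0.5262
Since 0.5262 < 1, the system is STABLE.
The servers are busy 52.62% of the time.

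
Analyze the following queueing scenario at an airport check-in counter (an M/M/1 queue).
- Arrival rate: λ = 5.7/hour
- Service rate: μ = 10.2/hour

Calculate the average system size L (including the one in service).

ρ = λ/μ = 5.7/10.2 = 0.5588
For M/M/1: L = λ/(μ-λ)
L = 5.7/(10.2-5.7) = 5.7/4.50
L = 1.2667 passengers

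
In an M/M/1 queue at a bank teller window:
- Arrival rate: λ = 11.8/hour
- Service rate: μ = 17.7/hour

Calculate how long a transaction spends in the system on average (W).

First, compute utilization: ρ = λ/μ = 11.8/17.7 = 0.6667
For M/M/1: W = 1/(μ-λ)
W = 1/(17.7-11.8) = 1/5.90
W = 0.1695 hours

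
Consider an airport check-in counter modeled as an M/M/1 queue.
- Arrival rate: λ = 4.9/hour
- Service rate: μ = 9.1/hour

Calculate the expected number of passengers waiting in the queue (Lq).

ρ = λ/μ = 4.9/9.1 = 0.5385
For M/M/1: Lq = λ²/(μ(μ-λ))
Lq = 24.01/(9.1 × 4.20)
Lq = 0.6282 passengers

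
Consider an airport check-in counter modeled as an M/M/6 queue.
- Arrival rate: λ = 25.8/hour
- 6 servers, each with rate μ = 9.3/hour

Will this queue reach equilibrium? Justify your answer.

Stability requires ρ = λ/(cμ) < 1
ρ = 25.8/(6 × 9.3) = 25.8/55.80 = 0.4624
Since 0.4624 < 1, the system is STABLE.
The servers are busy 46.24% of the time.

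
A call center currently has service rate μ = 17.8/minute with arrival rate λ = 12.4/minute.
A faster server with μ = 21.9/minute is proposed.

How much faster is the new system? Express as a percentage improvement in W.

System 1: ρ₁ = 12.4/17.8 = 0.6966, W₁ = 1/(17.8-12.4) = 0.18519
System 2: ρ₂ = 12.4/21.9 = 0.5662, W₂ = 1/(21.9-12.4) = 0.10526
Improvement: (W₁-W₂)/W₁ = (0.18519-0.10526)/0.18519 = 43.16%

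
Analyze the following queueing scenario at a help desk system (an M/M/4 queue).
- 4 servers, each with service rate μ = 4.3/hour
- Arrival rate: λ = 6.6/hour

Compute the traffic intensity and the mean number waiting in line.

Traffic intensity: ρ = λ/(cμ) = 6.6/(4×4.3) = 0.3837
Since ρ = 0.3837 < 1, system is stable.
Offered load a = λ/μ = cρ = 6.6/4.3 = 1.5349
P₀ = [ Σₙ₌₀^3 aⁿ/n! + a^4/(4!(1-ρ)) ]⁻¹
Σ = a^0/0! + a^1/1! + a^2/2! + a^3/3! = 1.0000 + 1.5349 + 1.1779 + 0.6027 = 4.3155
a^4/(4!(1-ρ)) = 5.5501/(24 × 0.6163) = 0.3752
P₀ = 1/(4.3155 + 0.3752) = 0.2132
Lq = P₀·a^4·ρ / (4!(1-ρ)²) = 0.2132 × 5.5501 × 0.3837 / (24 × 0.3798) = 0.04981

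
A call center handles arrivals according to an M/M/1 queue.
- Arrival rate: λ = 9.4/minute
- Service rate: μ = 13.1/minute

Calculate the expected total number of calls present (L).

ρ = λ/μ = 9.4/13.1 = 0.7176
For M/M/1: L = λ/(μ-λ)
L = 9.4/(13.1-9.4) = 9.4/3.70
L = 2.5405 calls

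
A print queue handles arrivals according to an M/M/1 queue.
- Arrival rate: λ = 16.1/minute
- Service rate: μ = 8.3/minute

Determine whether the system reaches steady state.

Stability requires ρ = λ/(cμ) < 1
ρ = 16.1/(1 × 8.3) = 16.1/8.30 = 1.9398
Since 1.9398 ≥ 1, the system is UNSTABLE.
Queue grows without bound. Need μ > λ = 16.1.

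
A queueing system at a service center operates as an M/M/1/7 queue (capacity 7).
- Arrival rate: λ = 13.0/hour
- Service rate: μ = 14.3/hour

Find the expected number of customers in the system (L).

ρ = λ/μ = 13.0/14.3 = 0.90909
P₀ = (1-ρ)/(1-ρ^(K+1)) = (1-0.90909)/(1-0.90909^8) = 0.09091/0.5335 = 0.1704
P_K = P₀×ρ^K = 0.17040 × 0.90909^7 = 0.17040 × 0.51315 = 0.08744
L = ρ[1 - (K+1)ρ^K + Kρ^(K+1)] / [(1-ρ)(1-ρ^(K+1))]
L = 0.90909 × (1 - 8×0.513155 + 7×0.466504) / ((1 - 0.90909) × (1 - 0.466504)) = 3.0045 customers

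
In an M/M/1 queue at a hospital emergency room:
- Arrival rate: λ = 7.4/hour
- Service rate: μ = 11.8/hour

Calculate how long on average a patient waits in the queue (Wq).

First, compute utilization: ρ = λ/μ = 7.4/11.8 = 0.6271
For M/M/1: Wq = λ/(μ(μ-λ))
Wq = 7.4/(11.8 × (11.8-7.4))
Wq = 7.4/(11.8 × 4.40)
Wq = 0.1425 hours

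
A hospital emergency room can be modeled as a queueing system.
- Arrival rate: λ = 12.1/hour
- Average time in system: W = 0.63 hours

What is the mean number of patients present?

Little's Law: L = λW
L = 12.1 × 0.63 = 7.6230 patients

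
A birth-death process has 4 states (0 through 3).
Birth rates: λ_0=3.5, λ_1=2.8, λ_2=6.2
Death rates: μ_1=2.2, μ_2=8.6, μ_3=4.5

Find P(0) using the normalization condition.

Ratios P(n)/P(0) = (λ₀···λₙ₋₁)/(μ₁···μₙ):
P(1)/P(0) = (3.5)/(2.2) = 1.5909
P(2)/P(0) = (3.5×2.8)/(2.2×8.6) = 0.5180
P(3)/P(0) = (3.5×2.8×6.2)/(2.2×8.6×4.5) = 0.7136

Normalization: ∑ P(n) = 1
P(0) × (1.0000 + 1.5909 + 0.5180 + 0.7136) = 1
P(0) × 3.8225 = 1
P(0) = 1/3.8225 = 0.2616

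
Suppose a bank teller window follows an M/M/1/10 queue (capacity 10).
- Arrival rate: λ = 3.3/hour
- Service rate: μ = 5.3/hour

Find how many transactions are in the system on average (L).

ρ = λ/μ = 3.3/5.3 = 0.62264
P₀ = (1-ρ)/(1-ρ^(K+1)) = (1-0.62264)/(1-0.62264^11) = 0.37736/0.99455 = 0.3794
P_K = P₀×ρ^K = 0.37943 × 0.62264^10 = 0.37943 × 0.0087573 = 0.003323
L = ρ[1 - (K+1)ρ^K + Kρ^(K+1)] / [(1-ρ)(1-ρ^(K+1))]
L = 0.62264 × (1 - 11×0.008757 + 10×0.005453) / ((1 - 0.62264) × (1 - 0.005453)) = 1.5897 transactions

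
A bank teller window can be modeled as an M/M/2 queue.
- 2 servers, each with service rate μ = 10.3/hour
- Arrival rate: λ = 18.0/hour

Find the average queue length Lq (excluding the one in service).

Traffic intensity: ρ = λ/(cμ) = 18.0/(2×10.3) = 0.8738
Since ρ = 0.8738 < 1, system is stable.
Offered load a = λ/μ = cρ = 18.0/10.3 = 1.7476
P₀ = [ Σₙ₌₀^1 aⁿ/n! + a^2/(2!(1-ρ)) ]⁻¹
Σ = a^0/0! + a^1/1! = 1.0000 + 1.7476 = 2.7476
a^2/(2!(1-ρ)) = 3.054011/(2 × 0.1262136) = 12.0986
P₀ = 1/(2.7476 + 12.0986) = 0.06736
Lq = P₀·a^2·ρ / (2!(1-ρ)²) = 0.067358 × 3.0540 × 0.87379 / (2 × 0.015930) = 5.6418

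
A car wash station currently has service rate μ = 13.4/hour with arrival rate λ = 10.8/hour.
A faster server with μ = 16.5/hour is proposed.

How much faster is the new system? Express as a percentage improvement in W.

System 1: ρ₁ = 10.8/13.4 = 0.8060, W₁ = 1/(13.4-10.8) = 0.3846
System 2: ρ₂ = 10.8/16.5 = 0.6545, W₂ = 1/(16.5-10.8) = 0.1754
Improvement: (W₁-W₂)/W₁ = (0.3846-0.1754)/0.3846 = 54.39%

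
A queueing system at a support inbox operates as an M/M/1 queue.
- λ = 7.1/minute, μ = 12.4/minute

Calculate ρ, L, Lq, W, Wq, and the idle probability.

Step 1: ρ = λ/μ = 7.1/12.4 = 0.5726
Step 2: L = λ/(μ-λ) = 7.1/5.30 = 1.3396
Step 3: Lq = λ²/(μ(μ-λ)) = 50.41/(12.4×5.30) = 0.7670
Step 4: W = 1/(μ-λ) = 1/5.30 = 0.18868
Step 5: Wq = λ/(μ(μ-λ)) = 7.1/(12.4×5.30) = 0.1080
Step 6: P(0) = 1-ρ = 0.4274
Verify: L = λW = 7.1×0.18868 = 1.3396 ✔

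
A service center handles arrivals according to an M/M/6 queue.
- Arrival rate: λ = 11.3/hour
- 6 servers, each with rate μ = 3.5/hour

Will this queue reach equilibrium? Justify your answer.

Stability requires ρ = λ/(cμ) < 1
ρ = 11.3/(6 × 3.5) = 11.3/21.00 = 0.5381
Since 0.5381 < 1, the system is STABLE.
The servers are busy 53.81% of the time.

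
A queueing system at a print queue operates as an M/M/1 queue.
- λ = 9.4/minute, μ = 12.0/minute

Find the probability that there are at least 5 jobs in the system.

ρ = λ/μ = 9.4/12.0 = 0.7833
P(N ≥ n) = ρⁿ
P(N ≥ 5) = 0.7833^5
P(N ≥ 5) = 0.2949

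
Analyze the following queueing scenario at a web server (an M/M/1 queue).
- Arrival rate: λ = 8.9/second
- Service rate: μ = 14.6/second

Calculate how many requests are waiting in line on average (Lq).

ρ = λ/μ = 8.9/14.6 = 0.6096
For M/M/1: Lq = λ²/(μ(μ-λ))
Lq = 79.21/(14.6 × 5.70)
Lq = 0.9518 requests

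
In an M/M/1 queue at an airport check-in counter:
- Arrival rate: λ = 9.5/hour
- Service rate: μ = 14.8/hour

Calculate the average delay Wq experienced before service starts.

First, compute utilization: ρ = λ/μ = 9.5/14.8 = 0.6419
For M/M/1: Wq = λ/(μ(μ-λ))
Wq = 9.5/(14.8 × (14.8-9.5))
Wq = 9.5/(14.8 × 5.30)
Wq = 0.1211 hours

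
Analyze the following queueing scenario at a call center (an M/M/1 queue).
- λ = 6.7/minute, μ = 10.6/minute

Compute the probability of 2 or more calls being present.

ρ = λ/μ = 6.7/10.6 = 0.63208
P(N ≥ n) = ρⁿ
P(N ≥ 2) = 0.63208^2
P(N ≥ 2) = 0.3995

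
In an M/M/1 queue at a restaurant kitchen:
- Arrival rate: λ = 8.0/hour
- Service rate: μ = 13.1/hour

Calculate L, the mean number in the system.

ρ = λ/μ = 8.0/13.1 = 0.6107
For M/M/1: L = λ/(μ-λ)
L = 8.0/(13.1-8.0) = 8.0/5.10
L = 1.5686 orders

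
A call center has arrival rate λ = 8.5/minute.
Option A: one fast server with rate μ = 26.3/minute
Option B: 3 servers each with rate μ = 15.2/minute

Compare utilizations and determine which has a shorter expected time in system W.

Option A: single server μ = 26.3 (M/M/1)
  ρ_A = 8.5/26.3 = 0.3232
  W_A = 1/(μ-λ) = 1/(26.3-8.5) = 1/17.80 = 0.05618

Option B: 3 servers μ = 15.2 (M/M/3)
  ρ_B = λ/(cμ) = 8.5/(3×15.2) = 0.1864
  Offered load a = λ/μ = cρ = 8.5/15.2 = 0.5592
  P₀ = [ Σₙ₌₀^2 aⁿ/n! + a^3/(3!(1-ρ)) ]⁻¹
  Σ = a^0/0! + a^1/1! + a^2/2! = 1.0000 + 0.5592 + 0.1564 = 1.7156
  a^3/(3!(1-ρ)) = 0.17487/(6 × 0.81360) = 0.03582
  P₀ = 1/(1.7156 + 0.03582) = 0.5710
  Lq = P₀·a^3·ρ / (3!(1-ρ)²) = 0.57097 × 0.17487 × 0.18640 / (6 × 0.66194) = 0.004686
  Wq_B = Lq/λ = 0.004686/8.5 = 0.0005513
  W_B = Wq_B + 1/μ = 0.0005513 + 0.06579 = 0.06634

Since W_A = 0.05618 < W_B = 0.06634, Option A (single fast server) has the shorter time in system.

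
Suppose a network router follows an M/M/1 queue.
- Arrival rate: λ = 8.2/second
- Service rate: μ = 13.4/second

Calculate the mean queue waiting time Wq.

First, compute utilization: ρ = λ/μ = 8.2/13.4 = 0.6119
For M/M/1: Wq = λ/(μ(μ-λ))
Wq = 8.2/(13.4 × (13.4-8.2))
Wq = 8.2/(13.4 × 5.20)
Wq = 0.1177 seconds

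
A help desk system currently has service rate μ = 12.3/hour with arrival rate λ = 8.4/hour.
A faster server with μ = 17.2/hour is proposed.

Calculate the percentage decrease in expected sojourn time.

System 1: ρ₁ = 8.4/12.3 = 0.6829, W₁ = 1/(12.3-8.4) = 0.25641
System 2: ρ₂ = 8.4/17.2 = 0.4884, W₂ = 1/(17.2-8.4) = 0.11364
Improvement: (W₁-W₂)/W₁ = (0.25641-0.11364)/0.25641 = 55.68%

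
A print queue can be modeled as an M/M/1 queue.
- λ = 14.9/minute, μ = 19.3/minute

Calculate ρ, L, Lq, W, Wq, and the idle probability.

Step 1: ρ = λ/μ = 14.9/19.3 = 0.7720
Step 2: L = λ/(μ-λ) = 14.9/4.40 = 3.3864
Step 3: Lq = λ²/(μ(μ-λ)) = 222.01/(19.3×4.40) = 2.6143
Step 4: W = 1/(μ-λ) = 1/4.40 = 0.227273
Step 5: Wq = λ/(μ(μ-λ)) = 14.9/(19.3×4.40) = 0.1755
Step 6: P(0) = 1-ρ = 0.2280
Verify: L = λW = 14.9×0.227273 = 3.3864 ✔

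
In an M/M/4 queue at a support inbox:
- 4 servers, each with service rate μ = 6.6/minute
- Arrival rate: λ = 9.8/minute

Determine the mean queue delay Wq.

Traffic intensity: ρ = λ/(cμ) = 9.8/(4×6.6) = 0.3712
Since ρ = 0.3712 < 1, system is stable.
Offered load a = λ/μ = cρ = 9.8/6.6 = 1.4848
P₀ = [ Σₙ₌₀^3 aⁿ/n! + a^4/(4!(1-ρ)) ]⁻¹
Σ = a^0/0! + a^1/1! + a^2/2! + a^3/3! = 1.00000 + 1.48485 + 1.10239 + 0.545626 = 4.1329
a^4/(4!(1-ρ)) = 4.8610/(24 × 0.6288) = 0.3221
P₀ = 1/(4.1329 + 0.3221) = 0.2245
Lq = P₀·a^4·ρ / (4!(1-ρ)²) = 0.2245 × 4.8610 × 0.3712 / (24 × 0.3954) = 0.04269
Wq = Lq/λ = 0.04269/9.8 = 0.004356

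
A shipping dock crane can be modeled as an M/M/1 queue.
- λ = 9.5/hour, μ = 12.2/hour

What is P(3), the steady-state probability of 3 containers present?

ρ = λ/μ = 9.5/12.2 = 0.7787
P(n) = (1-ρ)ρⁿ
P(3) = (1-0.7787) × 0.7787^3
P(3) = 0.2213 × 0.4722
P(3) = 0.1045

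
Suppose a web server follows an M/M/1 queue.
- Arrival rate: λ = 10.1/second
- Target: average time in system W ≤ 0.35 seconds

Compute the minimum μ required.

For M/M/1: W = 1/(μ-λ)
Need W ≤ 0.35, so 1/(μ-λ) ≤ 0.35
μ - λ ≥ 1/0.35 = 2.8571
μ ≥ 10.1 + 2.8571 = 12.9571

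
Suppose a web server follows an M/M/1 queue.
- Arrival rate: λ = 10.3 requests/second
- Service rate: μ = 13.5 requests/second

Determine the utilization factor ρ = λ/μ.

Server utilization: ρ = λ/μ
ρ = 10.3/13.5 = 0.7630
The server is busy 76.30% of the time.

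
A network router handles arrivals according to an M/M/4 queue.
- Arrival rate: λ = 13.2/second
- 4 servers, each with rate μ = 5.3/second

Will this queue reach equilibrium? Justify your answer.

Stability requires ρ = λ/(cμ) < 1
ρ = 13.2/(4 × 5.3) = 13.2/21.20 = 0.6226
Since 0.6226 < 1, the system is STABLE.
The servers are busy 62.26% of the time.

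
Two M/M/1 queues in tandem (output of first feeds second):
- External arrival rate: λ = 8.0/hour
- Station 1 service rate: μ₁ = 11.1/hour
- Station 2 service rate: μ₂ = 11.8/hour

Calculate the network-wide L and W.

By Jackson's theorem, each station behaves as independent M/M/1.
Station 1: ρ₁ = 8.0/11.1 = 0.7207, L₁ = ρ₁/(1-ρ₁) = λ/(μ₁-λ) = 8.0/3.10 = 2.5806
Station 2: ρ₂ = 8.0/11.8 = 0.6780, L₂ = ρ₂/(1-ρ₂) = λ/(μ₂-λ) = 8.0/3.80 = 2.1053
Total: L = L₁ + L₂ = 2.5806 + 2.1053 = 4.6859
W = L/λ = 4.6859/8.0 = 0.5857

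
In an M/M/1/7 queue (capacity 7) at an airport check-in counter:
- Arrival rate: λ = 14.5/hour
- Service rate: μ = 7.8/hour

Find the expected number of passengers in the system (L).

ρ = λ/μ = 14.5/7.8 = 1.8590
P₀ = (1-ρ)/(1-ρ^(K+1)) = (1-1.8590)/(1-1.8590^8) = -0.8590/-141.6380 = 0.006065
P_K = P₀×ρ^K = 0.0060648 × 1.8590^7 = 0.0060648 × 76.7283 = 0.4653
L = ρ[1 - (K+1)ρ^K + Kρ^(K+1)] / [(1-ρ)(1-ρ^(K+1))]
L = 1.8590 × (1 - 8×76.7283 + 7×142.6380) / ((1 - 1.8590) × (1 - 142.6380)) = 5.8923 passengers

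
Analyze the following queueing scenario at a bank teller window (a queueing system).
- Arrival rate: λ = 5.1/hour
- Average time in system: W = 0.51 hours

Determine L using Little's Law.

Little's Law: L = λW
L = 5.1 × 0.51 = 2.6010 transactions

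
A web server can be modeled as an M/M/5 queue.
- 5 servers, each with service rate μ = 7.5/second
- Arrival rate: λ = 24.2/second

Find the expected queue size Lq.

Traffic intensity: ρ = λ/(cμ) = 24.2/(5×7.5) = 0.6453
Since ρ = 0.6453 < 1, system is stable.
Offered load a = λ/μ = cρ = 24.2/7.5 = 3.2267
P₀ = [ Σₙ₌₀^4 aⁿ/n! + a^5/(5!(1-ρ)) ]⁻¹
Σ = a^0/0! + a^1/1! + a^2/2! + a^3/3! + a^4/4! = 1.0000 + 3.2267 + 5.2057 + 5.5990 + 4.5165 = 19.5479
a^5/(5!(1-ρ)) = 349.7603/(120 × 0.3546667) = 8.2181
P₀ = 1/(19.5479 + 8.2181) = 0.03602
Lq = P₀·a^5·ρ / (5!(1-ρ)²) = 0.03602 × 349.7603 × 0.6453 / (120 × 0.1258) = 0.5385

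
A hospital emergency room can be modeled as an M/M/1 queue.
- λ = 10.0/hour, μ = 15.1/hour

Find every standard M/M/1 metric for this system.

Step 1: ρ = λ/μ = 10.0/15.1 = 0.6623
Step 2: L = λ/(μ-λ) = 10.0/5.10 = 1.9608
Step 3: Lq = λ²/(μ(μ-λ)) = 100.00/(15.1×5.10) = 1.2985
Step 4: W = 1/(μ-λ) = 1/5.10 = 0.19608
Step 5: Wq = λ/(μ(μ-λ)) = 10.0/(15.1×5.10) = 0.1299
Step 6: P(0) = 1-ρ = 0.3377
Verify: L = λW = 10.0×0.19608 = 1.9608 ✔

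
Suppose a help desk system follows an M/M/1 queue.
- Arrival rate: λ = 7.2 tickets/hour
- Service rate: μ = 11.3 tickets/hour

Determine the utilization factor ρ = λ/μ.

Server utilization: ρ = λ/μ
ρ = 7.2/11.3 = 0.6372
The server is busy 63.72% of the time.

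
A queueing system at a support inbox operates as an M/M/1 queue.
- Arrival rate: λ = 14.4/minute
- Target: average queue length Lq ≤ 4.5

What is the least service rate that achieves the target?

For M/M/1: Lq = λ²/(μ(μ-λ))
Need Lq ≤ 4.5, i.e. μ(μ-λ) ≥ λ²/4.5
μ² - 14.4μ - 207.36/4.5 ≥ 0  →  μ² - 14.4μ - 46.0800 ≥ 0
Quadratic formula (positive root): μ = [λ + √(λ² + 4×46.0800)]/2
Discriminant: 207.36 + 4×46.0800 = 391.6800, √391.6800 = 19.79091
μ ≥ (14.4 + 19.79091)/2 = 17.0955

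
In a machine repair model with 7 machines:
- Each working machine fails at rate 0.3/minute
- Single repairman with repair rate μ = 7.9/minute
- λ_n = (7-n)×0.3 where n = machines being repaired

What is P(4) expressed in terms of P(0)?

P(4)/P(0) = ∏_{i=0}^{4-1} λ_i/μ_{i+1}
= (7-0)×0.3/7.9 × (7-1)×0.3/7.9 × (7-2)×0.3/7.9 × (7-3)×0.3/7.9
= 0.001747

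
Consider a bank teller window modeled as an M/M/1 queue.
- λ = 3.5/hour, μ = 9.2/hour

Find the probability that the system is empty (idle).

ρ = λ/μ = 3.5/9.2 = 0.3804
P(0) = 1 - ρ = 1 - 0.3804 = 0.6196
The server is idle 61.96% of the time.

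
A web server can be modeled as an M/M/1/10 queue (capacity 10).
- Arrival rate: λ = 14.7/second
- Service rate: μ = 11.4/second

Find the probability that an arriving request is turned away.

ρ = λ/μ = 14.7/11.4 = 1.28947
P₀ = (1-ρ)/(1-ρ^(K+1)) = (1-1.28947)/(1-1.28947^11) = -0.2895/-15.3879 = 0.01881
P_K = P₀×ρ^K = 0.01881 × 1.28947^10 = 0.01881 × 12.7090 = 0.2391
Blocking probability = 23.91%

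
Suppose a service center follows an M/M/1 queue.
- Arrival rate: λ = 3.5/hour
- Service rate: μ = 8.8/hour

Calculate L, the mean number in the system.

ρ = λ/μ = 3.5/8.8 = 0.3977
For M/M/1: L = λ/(μ-λ)
L = 3.5/(8.8-3.5) = 3.5/5.30
L = 0.6604 customers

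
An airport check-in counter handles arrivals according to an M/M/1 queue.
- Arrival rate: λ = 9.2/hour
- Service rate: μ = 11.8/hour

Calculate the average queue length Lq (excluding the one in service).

ρ = λ/μ = 9.2/11.8 = 0.7797
For M/M/1: Lq = λ²/(μ(μ-λ))
Lq = 84.64/(11.8 × 2.60)
Lq = 2.7588 passengers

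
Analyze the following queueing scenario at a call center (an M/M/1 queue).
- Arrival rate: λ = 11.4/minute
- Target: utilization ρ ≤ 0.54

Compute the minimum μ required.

ρ = λ/μ, so μ = λ/ρ
μ ≥ 11.4/0.54 = 21.1111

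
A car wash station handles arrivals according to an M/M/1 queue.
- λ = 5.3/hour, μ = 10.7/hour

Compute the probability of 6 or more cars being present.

ρ = λ/μ = 5.3/10.7 = 0.49533
P(N ≥ n) = ρⁿ
P(N ≥ 6) = 0.49533^6
P(N ≥ 6) = 0.01477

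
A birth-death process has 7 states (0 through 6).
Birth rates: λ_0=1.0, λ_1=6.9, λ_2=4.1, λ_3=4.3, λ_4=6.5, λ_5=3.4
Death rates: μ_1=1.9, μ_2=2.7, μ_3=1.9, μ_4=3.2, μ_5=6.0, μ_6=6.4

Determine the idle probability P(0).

Ratios P(n)/P(0) = (λ₀···λₙ₋₁)/(μ₁···μₙ):
P(1)/P(0) = (1.0)/(1.9) = 0.526316
P(2)/P(0) = (1.0×6.9)/(1.9×2.7) = 1.34503
P(3)/P(0) = (1.0×6.9×4.1)/(1.9×2.7×1.9) = 2.90243
P(4)/P(0) = (1.0×6.9×4.1×4.3)/(1.9×2.7×1.9×3.2) = 3.90014
P(5)/P(0) = (1.0×6.9×4.1×4.3×6.5)/(1.9×2.7×1.9×3.2×6.0) = 4.22515
P(6)/P(0) = (1.0×6.9×4.1×4.3×6.5×3.4)/(1.9×2.7×1.9×3.2×6.0×6.4) = 2.24461

Normalization: ∑ P(n) = 1
P(0) × (1.00000 + 0.526316 + 1.34503 + 2.90243 + 3.90014 + 4.22515 + 2.24461) = 1
P(0) × 16.1437 = 1
P(0) = 1/16.1437 = 0.06194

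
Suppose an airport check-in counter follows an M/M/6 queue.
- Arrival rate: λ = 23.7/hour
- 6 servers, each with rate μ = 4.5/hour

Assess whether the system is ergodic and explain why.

Stability requires ρ = λ/(cμ) < 1
ρ = 23.7/(6 × 4.5) = 23.7/27.00 = 0.8778
Since 0.8778 < 1, the system is STABLE.
The servers are busy 87.78% of the time.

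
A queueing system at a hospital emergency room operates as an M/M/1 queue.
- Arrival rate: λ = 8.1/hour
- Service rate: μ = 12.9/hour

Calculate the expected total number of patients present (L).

ρ = λ/μ = 8.1/12.9 = 0.6279
For M/M/1: L = λ/(μ-λ)
L = 8.1/(12.9-8.1) = 8.1/4.80
L = 1.6875 patients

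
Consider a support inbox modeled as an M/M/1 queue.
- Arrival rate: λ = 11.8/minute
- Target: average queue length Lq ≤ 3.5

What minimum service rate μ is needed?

For M/M/1: Lq = λ²/(μ(μ-λ))
Need Lq ≤ 3.5, i.e. μ(μ-λ) ≥ λ²/3.5
μ² - 11.8μ - 139.24/3.5 ≥ 0  →  μ² - 11.8μ - 39.78286 ≥ 0
Quadratic formula (positive root): μ = [λ + √(λ² + 4×39.78286)]/2
Discriminant: 139.24 + 4×39.78286 = 298.3714, √298.3714 = 17.2734
μ ≥ (11.8 + 17.2734)/2 = 14.5367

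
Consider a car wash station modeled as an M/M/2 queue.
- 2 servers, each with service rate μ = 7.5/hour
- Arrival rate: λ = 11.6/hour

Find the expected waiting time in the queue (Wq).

Traffic intensity: ρ = λ/(cμ) = 11.6/(2×7.5) = 0.7733
Since ρ = 0.7733 < 1, system is stable.
Offered load a = λ/μ = cρ = 11.6/7.5 = 1.5467
P₀ = [ Σₙ₌₀^1 aⁿ/n! + a^2/(2!(1-ρ)) ]⁻¹
Σ = a^0/0! + a^1/1! = 1.0000 + 1.5467 = 2.5467
a^2/(2!(1-ρ)) = 2.39218/(2 × 0.226667) = 5.2769
P₀ = 1/(2.5467 + 5.2769) = 0.1278
Lq = P₀·a^2·ρ / (2!(1-ρ)²) = 0.12782 × 2.3922 × 0.77333 / (2 × 0.051378) = 2.3012
Wq = Lq/λ = 2.3012/11.6 = 0.1984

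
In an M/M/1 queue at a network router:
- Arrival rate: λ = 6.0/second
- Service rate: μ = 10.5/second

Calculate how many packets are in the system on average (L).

ρ = λ/μ = 6.0/10.5 = 0.5714
For M/M/1: L = λ/(μ-λ)
L = 6.0/(10.5-6.0) = 6.0/4.50
L = 1.3333 packets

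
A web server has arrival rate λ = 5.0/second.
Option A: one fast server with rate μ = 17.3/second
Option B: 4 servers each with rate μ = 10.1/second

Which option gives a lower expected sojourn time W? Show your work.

Option A: single server μ = 17.3 (M/M/1)
  ρ_A = 5.0/17.3 = 0.2890
  W_A = 1/(μ-λ) = 1/(17.3-5.0) = 1/12.30 = 0.08130

Option B: 4 servers μ = 10.1 (M/M/4)
  ρ_B = λ/(cμ) = 5.0/(4×10.1) = 0.1238
  Offered load a = λ/μ = cρ = 5.0/10.1 = 0.4950
  P₀ = [ Σₙ₌₀^3 aⁿ/n! + a^4/(4!(1-ρ)) ]⁻¹
  Σ = a^0/0! + a^1/1! + a^2/2! + a^3/3! = 1.0000 + 0.49505 + 0.12254 + 0.020221 = 1.6378
  a^4/(4!(1-ρ)) = 0.06006/(24 × 0.8762) = 0.002856
  P₀ = 1/(1.6378 + 0.002856) = 0.6095
  Lq = P₀·a^4·ρ / (4!(1-ρ)²) = 0.6095 × 0.06006 × 0.1238 / (24 × 0.7678) = 0.0002459
  Wq_B = Lq/λ = 0.00024587/5.0 = 0.00004917
  W_B = Wq_B + 1/μ = 0.00004917 + 0.09901 = 0.09906

Since W_A = 0.08130 < W_B = 0.09906, Option A (single fast server) has the shorter time in system.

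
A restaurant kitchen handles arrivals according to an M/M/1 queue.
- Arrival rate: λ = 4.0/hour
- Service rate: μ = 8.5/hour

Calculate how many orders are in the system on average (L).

ρ = λ/μ = 4.0/8.5 = 0.4706
For M/M/1: L = λ/(μ-λ)
L = 4.0/(8.5-4.0) = 4.0/4.50
L = 0.8889 orders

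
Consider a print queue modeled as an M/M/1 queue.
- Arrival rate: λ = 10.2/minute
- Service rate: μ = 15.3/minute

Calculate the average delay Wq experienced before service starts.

First, compute utilization: ρ = λ/μ = 10.2/15.3 = 0.6667
For M/M/1: Wq = λ/(μ(μ-λ))
Wq = 10.2/(15.3 × (15.3-10.2))
Wq = 10.2/(15.3 × 5.10)
Wq = 0.1307 minutes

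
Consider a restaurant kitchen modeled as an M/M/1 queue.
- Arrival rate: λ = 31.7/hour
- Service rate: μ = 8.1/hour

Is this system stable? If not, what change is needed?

Stability requires ρ = λ/(cμ) < 1
ρ = 31.7/(1 × 8.1) = 31.7/8.10 = 3.9136
Since 3.9136 ≥ 1, the system is UNSTABLE.
Queue grows without bound. Need μ > λ = 31.7.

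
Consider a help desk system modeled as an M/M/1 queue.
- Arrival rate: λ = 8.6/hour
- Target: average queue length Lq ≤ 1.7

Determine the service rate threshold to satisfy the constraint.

For M/M/1: Lq = λ²/(μ(μ-λ))
Need Lq ≤ 1.7, i.e. μ(μ-λ) ≥ λ²/1.7
μ² - 8.6μ - 73.96/1.7 ≥ 0  →  μ² - 8.6μ - 43.50588 ≥ 0
Quadratic formula (positive root): μ = [λ + √(λ² + 4×43.50588)]/2
Discriminant: 73.96 + 4×43.50588 = 247.9835, √247.9835 = 15.74749
μ ≥ (8.6 + 15.74749)/2 = 12.1737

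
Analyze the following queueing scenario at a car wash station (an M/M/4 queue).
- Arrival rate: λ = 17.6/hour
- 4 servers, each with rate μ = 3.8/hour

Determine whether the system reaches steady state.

Stability requires ρ = λ/(cμ) < 1
ρ = 17.6/(4 × 3.8) = 17.6/15.20 = 1.1579
Since 1.1579 ≥ 1, the system is UNSTABLE.
Need c > λ/μ = 17.6/3.8 = 4.63.
Minimum servers needed: c = 5.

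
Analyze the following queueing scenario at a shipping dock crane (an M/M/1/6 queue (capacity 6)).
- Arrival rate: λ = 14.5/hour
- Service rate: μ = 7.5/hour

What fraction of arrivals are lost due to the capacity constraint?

ρ = λ/μ = 14.5/7.5 = 1.93333
P₀ = (1-ρ)/(1-ρ^(K+1)) = (1-1.93333)/(1-1.93333^7) = -0.9333/-99.9583 = 0.009337
P_K = P₀×ρ^K = 0.009337 × 1.93333^6 = 0.009337 × 52.2199 = 0.4876
Blocking probability = 48.76%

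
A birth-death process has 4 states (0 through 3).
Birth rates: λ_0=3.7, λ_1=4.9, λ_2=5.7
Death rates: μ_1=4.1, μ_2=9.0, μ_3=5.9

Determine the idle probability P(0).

Ratios P(n)/P(0) = (λ₀···λₙ₋₁)/(μ₁···μₙ):
P(1)/P(0) = (3.7)/(4.1) = 0.9024
P(2)/P(0) = (3.7×4.9)/(4.1×9.0) = 0.4913
P(3)/P(0) = (3.7×4.9×5.7)/(4.1×9.0×5.9) = 0.4747

Normalization: ∑ P(n) = 1
P(0) × (1.0000 + 0.9024 + 0.4913 + 0.4747) = 1
P(0) × 2.8684 = 1
P(0) = 1/2.8684 = 0.3486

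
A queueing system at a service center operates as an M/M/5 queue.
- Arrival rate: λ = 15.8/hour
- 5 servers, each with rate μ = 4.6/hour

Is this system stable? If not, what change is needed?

Stability requires ρ = λ/(cμ) < 1
ρ = 15.8/(5 × 4.6) = 15.8/23.00 = 0.6870
Since 0.6870 < 1, the system is STABLE.
The servers are busy 68.70% of the time.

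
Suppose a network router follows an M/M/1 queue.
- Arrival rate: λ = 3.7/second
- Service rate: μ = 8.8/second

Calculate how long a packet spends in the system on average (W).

First, compute utilization: ρ = λ/μ = 3.7/8.8 = 0.4205
For M/M/1: W = 1/(μ-λ)
W = 1/(8.8-3.7) = 1/5.10
W = 0.1961 seconds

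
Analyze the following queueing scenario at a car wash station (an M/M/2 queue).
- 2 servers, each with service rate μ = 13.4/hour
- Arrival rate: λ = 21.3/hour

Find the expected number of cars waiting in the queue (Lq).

Traffic intensity: ρ = λ/(cμ) = 21.3/(2×13.4) = 0.7948
Since ρ = 0.7948 < 1, system is stable.
Offered load a = λ/μ = cρ = 21.3/13.4 = 1.5896
P₀ = [ Σₙ₌₀^1 aⁿ/n! + a^2/(2!(1-ρ)) ]⁻¹
Σ = a^0/0! + a^1/1! = 1.0000 + 1.5896 = 2.5896
a^2/(2!(1-ρ)) = 2.52668/(2 × 0.205224) = 6.1559
P₀ = 1/(2.5896 + 6.1559) = 0.1143
Lq = P₀·a^2·ρ / (2!(1-ρ)²) = 0.114345 × 2.52668 × 0.794776 / (2 × 0.0421168) = 2.7260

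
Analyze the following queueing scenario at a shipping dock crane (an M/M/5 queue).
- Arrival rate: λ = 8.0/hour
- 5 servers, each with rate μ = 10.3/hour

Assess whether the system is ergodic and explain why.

Stability requires ρ = λ/(cμ) < 1
ρ = 8.0/(5 × 10.3) = 8.0/51.50 = 0.1553
Since 0.1553 < 1, the system is STABLE.
The servers are busy 15.53% of the time.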